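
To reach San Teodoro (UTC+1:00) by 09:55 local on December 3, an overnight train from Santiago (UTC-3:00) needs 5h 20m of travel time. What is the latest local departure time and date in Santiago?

00:35 on December 3

Target arrival in UTC: 09:55 − 1:00 = 08:55 on Dec 3.
Subtract 5 hours and 20 minutes → departure 03:35 UTC on Dec 3.
Santiago is UTC−3:00: 03:35 − 3:00 = 00:35 on Dec 3.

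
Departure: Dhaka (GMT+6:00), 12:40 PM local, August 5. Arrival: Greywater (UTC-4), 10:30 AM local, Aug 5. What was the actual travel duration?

7 hours 50 minutes

Departure in UTC: 12:40 PM − 6:00 = 6:40 AM on Aug 5.
Arrival in UTC: 10:30 AM + 4:00 = 2:30 PM on Aug 5.
Elapsed = 2:30 PM − 6:40 AM = 7 hours 50 minutes.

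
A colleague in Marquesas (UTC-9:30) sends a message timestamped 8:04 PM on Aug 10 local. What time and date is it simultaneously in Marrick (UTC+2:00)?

7:34 AM on August 11

Marrick is 11:30 ahead of Marquesas.
Shift by the zone difference: 8:04 PM + 11:30 = 7:34 AM on Aug 11 in Marrick.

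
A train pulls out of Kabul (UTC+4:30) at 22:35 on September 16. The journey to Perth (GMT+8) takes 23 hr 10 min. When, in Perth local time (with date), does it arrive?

Convert departure to UTC: 22:35 − 4:30 = 18:05 UTC on Sep 16.
Add 23 hours and 10 minutes travel time → 17:15 UTC (Sep 17).
Perth is UTC+8:00, so local arrival = 17:15 + 8:00 = 01:15 on Sep 18.

01:15 on September 18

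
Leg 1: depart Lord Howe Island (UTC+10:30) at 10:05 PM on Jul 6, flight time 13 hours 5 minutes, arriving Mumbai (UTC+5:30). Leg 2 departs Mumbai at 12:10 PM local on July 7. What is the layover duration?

6 hours

Convert departure to UTC: 10:05 PM − 10:30 = 11:35 AM UTC on Jul 6.
Add 13 hours 5 minutes flight time → 12:40 AM UTC (Jul 7).
Mumbai is UTC+5:30, so local arrival = 12:40 AM + 5:30 = 6:10 AM on Jul 7.
Layover = 12:10 PM − 6:10 AM = 6 hours.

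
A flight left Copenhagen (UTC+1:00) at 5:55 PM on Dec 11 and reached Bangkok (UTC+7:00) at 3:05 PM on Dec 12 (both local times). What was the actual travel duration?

15 hours 10 minutes

Bangkok is 6:00 ahead of Copenhagen.
Clock-face elapsed time (ignoring zones) is 21 hours 10 minutes.
Actual elapsed = 21 hours 10 minutes − 6:00 = 15 hours 10 minutes.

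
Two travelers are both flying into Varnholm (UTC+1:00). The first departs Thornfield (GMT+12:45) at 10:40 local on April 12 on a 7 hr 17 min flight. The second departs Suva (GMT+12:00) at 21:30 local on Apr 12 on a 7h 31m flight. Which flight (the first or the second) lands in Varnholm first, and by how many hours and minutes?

Flight 1 in UTC: 10:40 − 12:45 = 21:55 on Apr 11.
+7 hours and 17 minutes → arrive 05:12 UTC on Apr 12.
Flight 2 in UTC: 21:30 − 12:00 = 09:30 on Apr 12.
+7 hours and 31 minutes → arrive 17:01 UTC on Apr 12.
Flight 1 lands earlier by 11 hours 49 minutes.

the first, by 11 hours 49 minutes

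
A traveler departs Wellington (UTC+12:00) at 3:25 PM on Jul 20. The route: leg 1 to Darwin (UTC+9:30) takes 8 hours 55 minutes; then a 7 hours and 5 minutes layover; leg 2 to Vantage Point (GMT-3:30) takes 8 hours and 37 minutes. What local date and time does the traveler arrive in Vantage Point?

12:32 AM on July 21

Convert departure to UTC: 3:25 PM − 12:00 = 3:25 AM UTC on Jul 20.
Add 8 hours and 55 minutes leg 1 → 12:20 PM UTC.
Add 7 hours 5 minutes layover in Darwin → 7:25 PM UTC.
Add 8 hours 37 minutes leg 2 → 4:02 AM UTC (Jul 21).
Vantage Point is UTC−3:30, so local arrival = 4:02 AM − 3:30 = 12:32 AM on Jul 21.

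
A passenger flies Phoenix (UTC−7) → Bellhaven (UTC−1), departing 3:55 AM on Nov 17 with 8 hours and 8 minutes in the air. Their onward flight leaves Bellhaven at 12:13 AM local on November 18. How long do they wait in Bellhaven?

Convert departure to UTC: 3:55 AM + 7:00 = 10:55 AM UTC on Nov 17.
Add 8 hours and 8 minutes flight time → 7:03 PM UTC.
Bellhaven is UTC−1:00, so local arrival = 7:03 PM − 1:00 = 6:03 PM on Nov 17.
Layover = 12:13 AM − 6:03 PM (+1 day) = 6 hours 10 minutes.

6 hours 10 minutes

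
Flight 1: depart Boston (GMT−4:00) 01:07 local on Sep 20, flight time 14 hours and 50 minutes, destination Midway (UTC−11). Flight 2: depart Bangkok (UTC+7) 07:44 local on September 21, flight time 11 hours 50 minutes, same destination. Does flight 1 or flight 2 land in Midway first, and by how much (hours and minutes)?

the first, by 16 hours 37 minutes

Flight 1 in UTC: 01:07 + 4:00 = 05:07 on Sep 20.
+14 hours 50 minutes → arrive 19:57 UTC on Sep 20.
Flight 2 in UTC: 07:44 − 7:00 = 00:44 on Sep 21.
+11 hours 50 minutes → arrive 12:34 UTC on Sep 21.
Flight 1 lands earlier by 16 hours 37 minutes.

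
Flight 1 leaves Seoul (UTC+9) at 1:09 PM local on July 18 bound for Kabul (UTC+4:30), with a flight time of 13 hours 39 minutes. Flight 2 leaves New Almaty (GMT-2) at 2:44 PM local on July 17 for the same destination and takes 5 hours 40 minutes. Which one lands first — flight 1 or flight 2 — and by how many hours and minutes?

Flight 1 in UTC: 1:09 PM − 9:00 = 4:09 AM on Jul 18.
+13 hours 39 minutes → arrive 5:48 PM UTC on Jul 18.
Flight 2 in UTC: 2:44 PM + 2:00 = 4:44 PM on Jul 17.
+5 hours 40 minutes → arrive 10:24 PM UTC on Jul 17.
Flight 2 lands earlier by 19 hours 24 minutes.

the second, by 19 hours 24 minutes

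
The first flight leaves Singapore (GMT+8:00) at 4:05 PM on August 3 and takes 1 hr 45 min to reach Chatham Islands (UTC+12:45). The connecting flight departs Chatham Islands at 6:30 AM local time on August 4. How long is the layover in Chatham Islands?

7 hours 55 minutes

Convert departure to UTC: 4:05 PM − 8:00 = 8:05 AM UTC on Aug 3.
Add 1 hour and 45 minutes flight time → 9:50 AM UTC.
Chatham Islands is UTC+12:45, so local arrival = 9:50 AM + 12:45 = 10:35 PM on Aug 3.
Layover = 6:30 AM − 10:35 PM (+1 day) = 7 hours 55 minutes.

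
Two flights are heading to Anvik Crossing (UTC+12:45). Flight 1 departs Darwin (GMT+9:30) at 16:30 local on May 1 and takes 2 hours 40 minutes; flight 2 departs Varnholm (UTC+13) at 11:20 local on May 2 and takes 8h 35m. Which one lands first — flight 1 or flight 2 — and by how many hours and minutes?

the first, by 21 hours 15 minutes

Flight 1 in UTC: 16:30 − 9:30 = 07:00 on May 1.
+2 hours and 40 minutes → arrive 09:40 UTC on May 1.
Flight 2 in UTC: 11:20 − 13:00 = 22:20 on May 1.
+8 hours 35 minutes → arrive 06:55 UTC on May 2.
Flight 1 lands earlier by 21 hours 15 minutes.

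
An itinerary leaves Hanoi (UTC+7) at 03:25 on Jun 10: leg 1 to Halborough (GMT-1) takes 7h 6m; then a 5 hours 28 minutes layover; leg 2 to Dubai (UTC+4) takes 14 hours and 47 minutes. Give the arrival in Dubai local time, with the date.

03:46 on Jun 11

Convert departure to UTC: 03:25 − 7:00 = 20:25 UTC on Jun 9.
Add 7 hours 6 minutes leg 1 → 03:31 UTC (Jun 10).
Add 5 hours 28 minutes layover in Halborough → 08:59 UTC.
Add 14 hours and 47 minutes leg 2 → 23:46 UTC.
Dubai is UTC+4:00, so local arrival = 23:46 + 4:00 = 03:46 on Jun 11.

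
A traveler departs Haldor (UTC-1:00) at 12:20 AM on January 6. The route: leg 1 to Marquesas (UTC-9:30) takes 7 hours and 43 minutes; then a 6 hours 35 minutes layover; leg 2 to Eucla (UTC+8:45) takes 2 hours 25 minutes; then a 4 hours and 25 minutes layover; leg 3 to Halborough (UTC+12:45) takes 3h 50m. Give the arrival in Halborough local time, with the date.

3:03 PM on January 7

Convert departure to UTC: 12:20 AM + 1:00 = 1:20 AM UTC on Jan 6.
Add 7 hours 43 minutes leg 1 → 9:03 AM UTC.
Add 6 hours and 35 minutes layover in Marquesas → 3:38 PM UTC.
Add 2 hours and 25 minutes leg 2 → 6:03 PM UTC.
Add 4 hours and 25 minutes layover in Eucla → 10:28 PM UTC.
Add 3 hours 50 minutes leg 3 → 2:18 AM UTC (Jan 7).
Halborough is UTC+12:45, so local arrival = 2:18 AM + 12:45 = 3:03 PM on Jan 7.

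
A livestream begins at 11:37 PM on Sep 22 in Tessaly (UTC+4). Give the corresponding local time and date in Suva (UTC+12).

In UTC: 11:37 PM − 4:00 = 7:37 PM on Sep 22.
Suva is UTC+12:00: 7:37 PM + 12:00 = 7:37 AM on Sep 23.

7:37 AM on September 23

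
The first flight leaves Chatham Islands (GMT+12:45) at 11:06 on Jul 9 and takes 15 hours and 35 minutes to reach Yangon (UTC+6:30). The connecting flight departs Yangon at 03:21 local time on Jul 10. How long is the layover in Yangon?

Convert departure to UTC: 11:06 − 12:45 = 22:21 UTC on Jul 8.
Add 15 hours and 35 minutes flight time → 13:56 UTC (Jul 9).
Yangon is UTC+6:30, so local arrival = 13:56 + 6:30 = 20:26 on Jul 9.
Layover = 03:21 − 20:26 (+1 day) = 6 hours 55 minutes.

6 hours 55 minutes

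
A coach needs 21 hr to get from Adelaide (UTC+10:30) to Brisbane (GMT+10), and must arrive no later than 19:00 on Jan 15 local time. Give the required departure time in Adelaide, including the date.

22:30 on January 14

Target arrival in UTC: 19:00 − 10:00 = 09:00 on Jan 15.
Subtract 21 hours → departure 12:00 UTC on Jan 14.
Adelaide is UTC+10:30: 12:00 + 10:30 = 22:30 on Jan 14.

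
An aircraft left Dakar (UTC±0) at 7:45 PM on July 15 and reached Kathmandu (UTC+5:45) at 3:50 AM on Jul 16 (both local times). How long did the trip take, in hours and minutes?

Departure is already UTC: 7:45 PM on Jul 15.
Arrival in UTC: 3:50 AM − 5:45 = 10:05 PM on Jul 15.
Elapsed = 10:05 PM − 7:45 PM = 2 hours 20 minutes.

2 hours 20 minutes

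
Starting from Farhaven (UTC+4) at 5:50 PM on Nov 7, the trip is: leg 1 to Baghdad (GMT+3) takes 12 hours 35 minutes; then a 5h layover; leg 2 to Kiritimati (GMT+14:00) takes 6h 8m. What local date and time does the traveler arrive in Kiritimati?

Convert departure to UTC: 5:50 PM − 4:00 = 1:50 PM UTC on Nov 7.
Add 12 hours 35 minutes leg 1 → 2:25 AM UTC (Nov 8).
Add 5 hours layover in Baghdad → 7:25 AM UTC.
Add 6 hours 8 minutes leg 2 → 1:33 PM UTC.
Kiritimati is UTC+14:00, so local arrival = 1:33 PM + 14:00 = 3:33 AM on Nov 9.

3:33 AM on November 9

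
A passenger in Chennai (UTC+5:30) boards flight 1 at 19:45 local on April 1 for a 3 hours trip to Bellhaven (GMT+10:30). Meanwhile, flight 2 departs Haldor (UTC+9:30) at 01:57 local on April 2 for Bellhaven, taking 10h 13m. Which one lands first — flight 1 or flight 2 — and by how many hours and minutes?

the first, by 9 hours 25 minutes

Flight 1 in UTC: 19:45 − 5:30 = 14:15 on Apr 1.
+3 hours → arrive 17:15 UTC on Apr 1.
Flight 2 in UTC: 01:57 − 9:30 = 16:27 on Apr 1.
+10 hours 13 minutes → arrive 02:40 UTC on Apr 2.
Flight 1 lands earlier by 9 hours 25 minutes.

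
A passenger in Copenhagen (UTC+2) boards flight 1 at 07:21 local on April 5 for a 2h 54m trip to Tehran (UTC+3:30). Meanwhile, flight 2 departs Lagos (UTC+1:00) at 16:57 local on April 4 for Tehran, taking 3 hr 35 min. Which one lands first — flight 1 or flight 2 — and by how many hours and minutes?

Flight 1 in UTC: 07:21 − 2:00 = 05:21 on Apr 5.
+2 hours and 54 minutes → arrive 08:15 UTC on Apr 5.
Flight 2 in UTC: 16:57 − 1:00 = 15:57 on Apr 4.
+3 hours 35 minutes → arrive 19:32 UTC on Apr 4.
Flight 2 lands earlier by 12 hours 43 minutes.

the second, by 12 hours 43 minutes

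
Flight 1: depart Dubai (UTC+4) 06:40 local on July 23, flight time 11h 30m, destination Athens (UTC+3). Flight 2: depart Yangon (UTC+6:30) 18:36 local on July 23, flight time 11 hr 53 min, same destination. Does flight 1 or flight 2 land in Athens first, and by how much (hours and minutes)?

the first, by 9 hours 49 minutes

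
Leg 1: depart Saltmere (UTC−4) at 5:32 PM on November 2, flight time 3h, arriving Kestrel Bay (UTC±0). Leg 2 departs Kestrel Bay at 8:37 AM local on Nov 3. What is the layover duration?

Convert departure to UTC: 5:32 PM + 4:00 = 9:32 PM UTC on Nov 2.
Add 3 hours flight time → 12:32 AM UTC (Nov 3).
Kestrel Bay is UTC+0, so local arrival is the same: 12:32 AM on Nov 3.
Layover = 8:37 AM − 12:32 AM = 8 hours 5 minutes.

8 hours 5 minutes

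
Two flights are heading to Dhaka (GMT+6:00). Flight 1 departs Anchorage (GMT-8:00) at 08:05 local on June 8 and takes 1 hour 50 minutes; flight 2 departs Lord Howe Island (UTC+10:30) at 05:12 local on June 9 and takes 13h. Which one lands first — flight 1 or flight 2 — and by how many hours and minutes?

Flight 1 in UTC: 08:05 + 8:00 = 16:05 on Jun 8.
+1 hour 50 minutes → arrive 17:55 UTC on Jun 8.
Flight 2 in UTC: 05:12 − 10:30 = 18:42 on Jun 8.
+13 hours → arrive 07:42 UTC on Jun 9.
Flight 1 lands earlier by 13 hours 47 minutes.

the first, by 13 hours 47 minutes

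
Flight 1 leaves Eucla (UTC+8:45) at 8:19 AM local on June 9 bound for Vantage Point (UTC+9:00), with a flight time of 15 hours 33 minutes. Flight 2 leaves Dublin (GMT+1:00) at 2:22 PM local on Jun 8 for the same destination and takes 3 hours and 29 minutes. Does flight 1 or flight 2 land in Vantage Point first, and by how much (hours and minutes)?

the second, by 22 hours 16 minutes

Flight 1 in UTC: 8:19 AM − 8:45 = 11:34 PM on Jun 8.
+15 hours and 33 minutes → arrive 3:07 PM UTC on Jun 9.
Flight 2 in UTC: 2:22 PM − 1:00 = 1:22 PM on Jun 8.
+3 hours and 29 minutes → arrive 4:51 PM UTC on Jun 8.
Flight 2 lands earlier by 22 hours 16 minutes.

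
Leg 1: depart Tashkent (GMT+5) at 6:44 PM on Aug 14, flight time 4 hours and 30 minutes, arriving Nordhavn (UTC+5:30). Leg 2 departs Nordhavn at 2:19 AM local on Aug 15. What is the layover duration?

Convert departure to UTC: 6:44 PM − 5:00 = 1:44 PM UTC on Aug 14.
Add 4 hours and 30 minutes flight time → 6:14 PM UTC.
Nordhavn is UTC+5:30, so local arrival = 6:14 PM + 5:30 = 11:44 PM on Aug 14.
Layover = 2:19 AM − 11:44 PM (+1 day) = 2 hours 35 minutes.

2 hours 35 minutes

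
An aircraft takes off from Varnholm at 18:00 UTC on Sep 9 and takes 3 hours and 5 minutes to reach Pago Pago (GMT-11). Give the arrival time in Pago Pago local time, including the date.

Departure is given in UTC: 18:00 on Sep 9.
Add 3 hours and 5 minutes → 21:05 UTC.
Pago Pago is UTC−11:00: 21:05 − 11:00 = 10:05 on Sep 9.

10:05 on Sep 9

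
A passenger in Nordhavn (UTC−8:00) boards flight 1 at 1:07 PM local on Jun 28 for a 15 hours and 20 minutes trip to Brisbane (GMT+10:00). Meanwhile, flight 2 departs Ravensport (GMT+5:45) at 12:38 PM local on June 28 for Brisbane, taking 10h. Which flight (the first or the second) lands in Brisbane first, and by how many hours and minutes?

Flight 1 in UTC: 1:07 PM + 8:00 = 9:07 PM on Jun 28.
+15 hours 20 minutes → arrive 12:27 PM UTC on Jun 29.
Flight 2 in UTC: 12:38 PM − 5:45 = 6:53 AM on Jun 28.
+10 hours → arrive 4:53 PM UTC on Jun 28.
Flight 2 lands earlier by 19 hours 34 minutes.

the second, by 19 hours 34 minutes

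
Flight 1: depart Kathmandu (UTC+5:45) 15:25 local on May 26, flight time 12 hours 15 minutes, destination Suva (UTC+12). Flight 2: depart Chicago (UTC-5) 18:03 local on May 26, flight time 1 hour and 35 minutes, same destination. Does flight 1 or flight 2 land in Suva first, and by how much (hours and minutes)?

the first, by 2 hours 43 minutes

Flight 1 in UTC: 15:25 − 5:45 = 09:40 on May 26.
+12 hours and 15 minutes → arrive 21:55 UTC on May 26.
Flight 2 in UTC: 18:03 + 5:00 = 23:03 on May 26.
+1 hour 35 minutes → arrive 00:38 UTC on May 27.
Flight 1 lands earlier by 2 hours 43 minutes.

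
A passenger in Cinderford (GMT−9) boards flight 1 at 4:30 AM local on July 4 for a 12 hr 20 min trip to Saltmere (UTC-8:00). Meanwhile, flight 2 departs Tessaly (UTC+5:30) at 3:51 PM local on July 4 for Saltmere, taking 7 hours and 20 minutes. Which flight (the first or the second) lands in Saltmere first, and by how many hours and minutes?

Flight 1 in UTC: 4:30 AM + 9:00 = 1:30 PM on Jul 4.
+12 hours 20 minutes → arrive 1:50 AM UTC on Jul 5.
Flight 2 in UTC: 3:51 PM − 5:30 = 10:21 AM on Jul 4.
+7 hours 20 minutes → arrive 5:41 PM UTC on Jul 4.
Flight 2 lands earlier by 8 hours 9 minutes.

the second, by 8 hours 9 minutes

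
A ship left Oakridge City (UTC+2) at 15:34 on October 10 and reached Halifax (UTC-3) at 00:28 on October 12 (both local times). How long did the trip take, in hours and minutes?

37 hours 54 minutes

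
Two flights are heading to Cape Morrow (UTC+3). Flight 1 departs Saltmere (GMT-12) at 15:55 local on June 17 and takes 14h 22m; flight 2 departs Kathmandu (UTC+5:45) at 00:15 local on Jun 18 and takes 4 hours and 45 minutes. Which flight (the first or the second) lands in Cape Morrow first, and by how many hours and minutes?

the second, by 19 hours 2 minutes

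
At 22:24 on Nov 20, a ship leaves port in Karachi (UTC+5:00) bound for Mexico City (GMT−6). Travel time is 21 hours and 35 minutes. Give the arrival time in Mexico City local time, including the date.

08:59 on November 21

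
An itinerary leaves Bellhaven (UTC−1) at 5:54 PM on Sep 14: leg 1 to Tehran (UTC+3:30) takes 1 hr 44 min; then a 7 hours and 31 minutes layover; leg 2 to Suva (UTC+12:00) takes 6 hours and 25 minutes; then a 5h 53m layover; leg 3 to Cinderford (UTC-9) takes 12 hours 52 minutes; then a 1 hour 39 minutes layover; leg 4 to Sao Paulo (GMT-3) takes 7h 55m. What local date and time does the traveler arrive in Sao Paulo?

11:53 AM on September 16

Convert departure to UTC: 5:54 PM + 1:00 = 6:54 PM UTC on Sep 14.
Add 1 hour and 44 minutes leg 1 → 8:38 PM UTC.
Add 7 hours and 31 minutes layover in Tehran → 4:09 AM UTC (Sep 15).
Add 6 hours and 25 minutes leg 2 → 10:34 AM UTC.
Add 5 hours and 53 minutes layover in Suva → 4:27 PM UTC.
Add 12 hours 52 minutes leg 3 → 5:19 AM UTC (Sep 16).
Add 1 hour and 39 minutes layover in Cinderford → 6:58 AM UTC.
Add 7 hours and 55 minutes leg 4 → 2:53 PM UTC.
Sao Paulo is UTC−3:00, so local arrival = 2:53 PM − 3:00 = 11:53 AM on Sep 16.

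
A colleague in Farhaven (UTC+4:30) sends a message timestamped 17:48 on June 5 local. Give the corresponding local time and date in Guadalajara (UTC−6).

In UTC: 17:48 − 4:30 = 13:18 on Jun 5.
Guadalajara is UTC−6:00: 13:18 − 6:00 = 07:18 on Jun 5.

07:18 on Jun 5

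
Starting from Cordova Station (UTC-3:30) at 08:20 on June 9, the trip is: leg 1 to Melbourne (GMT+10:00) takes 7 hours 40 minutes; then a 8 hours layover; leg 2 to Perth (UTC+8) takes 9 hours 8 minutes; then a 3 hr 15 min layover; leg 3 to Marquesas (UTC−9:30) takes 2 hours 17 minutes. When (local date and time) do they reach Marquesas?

08:40 on June 10

Convert departure to UTC: 08:20 + 3:30 = 11:50 UTC on Jun 9.
Add 7 hours 40 minutes leg 1 → 19:30 UTC.
Add 8 hours layover in Melbourne → 03:30 UTC (Jun 10).
Add 9 hours and 8 minutes leg 2 → 12:38 UTC.
Add 3 hours and 15 minutes layover in Perth → 15:53 UTC.
Add 2 hours and 17 minutes leg 3 → 18:10 UTC.
Marquesas is UTC−9:30, so local arrival = 18:10 − 9:30 = 08:40 on Jun 10.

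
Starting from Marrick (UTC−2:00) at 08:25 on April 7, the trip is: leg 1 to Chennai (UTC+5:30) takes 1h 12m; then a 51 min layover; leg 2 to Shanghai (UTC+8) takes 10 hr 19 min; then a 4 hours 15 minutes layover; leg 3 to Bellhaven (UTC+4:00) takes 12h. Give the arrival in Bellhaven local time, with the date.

Convert departure to UTC: 08:25 + 2:00 = 10:25 UTC on Apr 7.
Add 1 hour and 12 minutes leg 1 → 11:37 UTC.
Add 51 minutes layover in Chennai → 12:28 UTC.
Add 10 hours and 19 minutes leg 2 → 22:47 UTC.
Add 4 hours 15 minutes layover in Shanghai → 03:02 UTC (Apr 8).
Add 12 hours leg 3 → 15:02 UTC.
Bellhaven is UTC+4:00, so local arrival = 15:02 + 4:00 = 19:02 on Apr 8.

19:02 on Apr 8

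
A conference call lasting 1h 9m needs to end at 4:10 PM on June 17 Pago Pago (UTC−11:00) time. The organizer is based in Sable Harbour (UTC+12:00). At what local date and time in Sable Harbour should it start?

Target end time in UTC: 4:10 PM + 11:00 = 3:10 AM on Jun 18.
Subtract 1 hour 9 minutes → start 2:01 AM UTC on Jun 18.
Sable Harbour is UTC+12:00: 2:01 AM + 12:00 = 2:01 PM on Jun 18.

2:01 PM on Jun 18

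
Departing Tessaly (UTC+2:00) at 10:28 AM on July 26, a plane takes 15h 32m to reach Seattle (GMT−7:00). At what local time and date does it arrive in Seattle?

5:00 PM on July 26

Convert departure to UTC: 10:28 AM − 2:00 = 8:28 AM UTC on Jul 26.
Add 15 hours and 32 minutes travel time → 12:00 AM UTC (Jul 27).
Seattle is UTC−7:00, so local arrival = 12:00 AM − 7:00 = 5:00 PM on Jul 26.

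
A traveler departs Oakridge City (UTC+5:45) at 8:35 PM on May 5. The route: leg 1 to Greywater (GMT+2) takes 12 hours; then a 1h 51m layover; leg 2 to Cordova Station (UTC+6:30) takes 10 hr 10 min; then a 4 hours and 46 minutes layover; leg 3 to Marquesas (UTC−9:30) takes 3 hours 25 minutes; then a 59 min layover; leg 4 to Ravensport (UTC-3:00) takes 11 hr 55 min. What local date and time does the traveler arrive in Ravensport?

8:56 AM on May 7

Convert departure to UTC: 8:35 PM − 5:45 = 2:50 PM UTC on May 5.
Add 12 hours leg 1 → 2:50 AM UTC (May 6).
Add 1 hour 51 minutes layover in Greywater → 4:41 AM UTC.
Add 10 hours 10 minutes leg 2 → 2:51 PM UTC.
Add 4 hours 46 minutes layover in Cordova Station → 7:37 PM UTC.
Add 3 hours and 25 minutes leg 3 → 11:02 PM UTC.
Add 59 minutes layover in Marquesas → 12:01 AM UTC (May 7).
Add 11 hours 55 minutes leg 4 → 11:56 AM UTC.
Ravensport is UTC−3:00, so local arrival = 11:56 AM − 3:00 = 8:56 AM on May 7.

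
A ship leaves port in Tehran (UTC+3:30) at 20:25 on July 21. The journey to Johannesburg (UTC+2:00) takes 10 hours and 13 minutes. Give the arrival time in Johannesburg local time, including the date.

05:08 on Jul 22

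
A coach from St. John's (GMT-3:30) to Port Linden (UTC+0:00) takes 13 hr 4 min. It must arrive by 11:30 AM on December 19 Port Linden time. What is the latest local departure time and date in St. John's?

6:56 PM on Dec 18

Target arrival is already UTC: 11:30 AM on Dec 19.
Subtract 13 hours 4 minutes → departure 10:26 PM UTC on Dec 18.
St. John's is UTC−3:30: 10:26 PM − 3:30 = 6:56 PM on Dec 18.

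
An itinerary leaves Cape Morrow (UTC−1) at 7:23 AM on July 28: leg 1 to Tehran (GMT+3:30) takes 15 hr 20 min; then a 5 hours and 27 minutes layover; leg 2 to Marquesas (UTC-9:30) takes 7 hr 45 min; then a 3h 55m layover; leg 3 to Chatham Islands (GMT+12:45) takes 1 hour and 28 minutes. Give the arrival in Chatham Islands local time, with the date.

7:03 AM on Jul 30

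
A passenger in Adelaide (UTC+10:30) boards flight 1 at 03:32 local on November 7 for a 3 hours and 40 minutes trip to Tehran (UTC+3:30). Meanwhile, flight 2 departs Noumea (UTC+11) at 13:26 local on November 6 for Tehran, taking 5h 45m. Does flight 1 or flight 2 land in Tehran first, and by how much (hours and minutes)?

Flight 1 in UTC: 03:32 − 10:30 = 17:02 on Nov 6.
+3 hours and 40 minutes → arrive 20:42 UTC on Nov 6.
Flight 2 in UTC: 13:26 − 11:00 = 02:26 on Nov 6.
+5 hours 45 minutes → arrive 08:11 UTC on Nov 6.
Flight 2 lands earlier by 12 hours 31 minutes.

the second, by 12 hours 31 minutes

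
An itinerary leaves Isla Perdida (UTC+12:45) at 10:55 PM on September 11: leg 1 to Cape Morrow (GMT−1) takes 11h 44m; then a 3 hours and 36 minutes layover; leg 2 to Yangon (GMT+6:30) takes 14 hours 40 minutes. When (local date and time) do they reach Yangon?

10:40 PM on Sep 12

Convert departure to UTC: 10:55 PM − 12:45 = 10:10 AM UTC on Sep 11.
Add 11 hours 44 minutes leg 1 → 9:54 PM UTC.
Add 3 hours and 36 minutes layover in Cape Morrow → 1:30 AM UTC (Sep 12).
Add 14 hours and 40 minutes leg 2 → 4:10 PM UTC.
Yangon is UTC+6:30, so local arrival = 4:10 PM + 6:30 = 10:40 PM on Sep 12.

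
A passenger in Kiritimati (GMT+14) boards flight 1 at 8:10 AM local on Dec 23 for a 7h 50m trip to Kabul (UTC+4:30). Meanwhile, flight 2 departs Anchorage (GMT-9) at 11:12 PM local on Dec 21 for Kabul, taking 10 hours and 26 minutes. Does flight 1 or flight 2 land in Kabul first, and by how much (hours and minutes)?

Flight 1 in UTC: 8:10 AM − 14:00 = 6:10 PM on Dec 22.
+7 hours 50 minutes → arrive 2:00 AM UTC on Dec 23.
Flight 2 in UTC: 11:12 PM + 9:00 = 8:12 AM on Dec 22.
+10 hours 26 minutes → arrive 6:38 PM UTC on Dec 22.
Flight 2 lands earlier by 7 hours 22 minutes.

the second, by 7 hours 22 minutes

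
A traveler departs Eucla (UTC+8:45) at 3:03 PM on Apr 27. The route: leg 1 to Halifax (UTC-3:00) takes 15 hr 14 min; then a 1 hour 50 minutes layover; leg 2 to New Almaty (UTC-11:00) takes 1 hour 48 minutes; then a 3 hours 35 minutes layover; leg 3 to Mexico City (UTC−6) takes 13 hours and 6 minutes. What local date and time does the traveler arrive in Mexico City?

11:51 AM on April 28

Convert departure to UTC: 3:03 PM − 8:45 = 6:18 AM UTC on Apr 27.
Add 15 hours 14 minutes leg 1 → 9:32 PM UTC.
Add 1 hour and 50 minutes layover in Halifax → 11:22 PM UTC.
Add 1 hour and 48 minutes leg 2 → 1:10 AM UTC (Apr 28).
Add 3 hours and 35 minutes layover in New Almaty → 4:45 AM UTC.
Add 13 hours and 6 minutes leg 3 → 5:51 PM UTC.
Mexico City is UTC−6:00, so local arrival = 5:51 PM − 6:00 = 11:51 AM on Apr 28.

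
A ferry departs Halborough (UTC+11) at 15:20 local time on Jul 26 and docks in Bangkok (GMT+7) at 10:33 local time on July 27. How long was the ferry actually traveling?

Departure in UTC: 15:20 − 11:00 = 04:20 on Jul 26.
Arrival in UTC: 10:33 − 7:00 = 03:33 on Jul 27.
Elapsed = 03:33 − 04:20 (+1 day) = 23 hours 13 minutes.

23 hours 13 minutes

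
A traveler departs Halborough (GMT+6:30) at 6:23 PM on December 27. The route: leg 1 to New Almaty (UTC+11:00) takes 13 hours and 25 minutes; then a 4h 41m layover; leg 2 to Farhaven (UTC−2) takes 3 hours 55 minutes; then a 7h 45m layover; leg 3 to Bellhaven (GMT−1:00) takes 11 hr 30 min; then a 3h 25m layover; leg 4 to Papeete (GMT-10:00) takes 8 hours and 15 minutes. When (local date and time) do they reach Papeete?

6:49 AM on December 29

Convert departure to UTC: 6:23 PM − 6:30 = 11:53 AM UTC on Dec 27.
Add 13 hours and 25 minutes leg 1 → 1:18 AM UTC (Dec 28).
Add 4 hours 41 minutes layover in New Almaty → 5:59 AM UTC.
Add 3 hours and 55 minutes leg 2 → 9:54 AM UTC.
Add 7 hours and 45 minutes layover in Farhaven → 5:39 PM UTC.
Add 11 hours 30 minutes leg 3 → 5:09 AM UTC (Dec 29).
Add 3 hours and 25 minutes layover in Bellhaven → 8:34 AM UTC.
Add 8 hours 15 minutes leg 4 → 4:49 PM UTC.
Papeete is UTC−10:00, so local arrival = 4:49 PM − 10:00 = 6:49 AM on Dec 29.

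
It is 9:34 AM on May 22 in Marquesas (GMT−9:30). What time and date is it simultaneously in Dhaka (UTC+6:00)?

Dhaka is 15:30 ahead of Marquesas.
Shift by the zone difference: 9:34 AM + 15:30 = 1:04 AM on May 23 in Dhaka.

1:04 AM on May 23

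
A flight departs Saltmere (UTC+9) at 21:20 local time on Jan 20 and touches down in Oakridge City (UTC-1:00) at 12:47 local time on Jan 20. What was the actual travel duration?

Departure in UTC: 21:20 − 9:00 = 12:20 on Jan 20.
Arrival in UTC: 12:47 + 1:00 = 13:47 on Jan 20.
Elapsed = 13:47 − 12:20 = 1 hour 27 minutes.

1 hour 27 minutes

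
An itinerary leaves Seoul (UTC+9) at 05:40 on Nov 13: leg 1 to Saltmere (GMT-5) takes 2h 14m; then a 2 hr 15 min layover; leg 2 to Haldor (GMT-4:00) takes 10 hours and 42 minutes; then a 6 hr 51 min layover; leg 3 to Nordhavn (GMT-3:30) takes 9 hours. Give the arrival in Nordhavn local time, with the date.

00:12 on Nov 14

Convert departure to UTC: 05:40 − 9:00 = 20:40 UTC on Nov 12.
Add 2 hours and 14 minutes leg 1 → 22:54 UTC.
Add 2 hours 15 minutes layover in Saltmere → 01:09 UTC (Nov 13).
Add 10 hours 42 minutes leg 2 → 11:51 UTC.
Add 6 hours 51 minutes layover in Haldor → 18:42 UTC.
Add 9 hours leg 3 → 03:42 UTC (Nov 14).
Nordhavn is UTC−3:30, so local arrival = 03:42 − 3:30 = 00:12 on Nov 14.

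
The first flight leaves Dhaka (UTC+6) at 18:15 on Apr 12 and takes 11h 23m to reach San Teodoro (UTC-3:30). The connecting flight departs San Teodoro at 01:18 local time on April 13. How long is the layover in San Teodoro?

Convert departure to UTC: 18:15 − 6:00 = 12:15 UTC on Apr 12.
Add 11 hours and 23 minutes flight time → 23:38 UTC.
San Teodoro is UTC−3:30, so local arrival = 23:38 − 3:30 = 20:08 on Apr 12.
Layover = 01:18 − 20:08 (+1 day) = 5 hours 10 minutes.

5 hours 10 minutes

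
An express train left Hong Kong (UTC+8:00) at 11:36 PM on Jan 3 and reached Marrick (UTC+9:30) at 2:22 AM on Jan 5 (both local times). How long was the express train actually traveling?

25 hours 16 minutes

Departure in UTC: 11:36 PM − 8:00 = 3:36 PM on Jan 3.
Arrival in UTC: 2:22 AM − 9:30 = 4:52 PM on Jan 4.
Elapsed = 4:52 PM − 3:36 PM (+1 day) = 25 hours 16 minutes.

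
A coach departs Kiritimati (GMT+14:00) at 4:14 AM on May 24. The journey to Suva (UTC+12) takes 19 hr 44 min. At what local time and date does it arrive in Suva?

9:58 PM on May 24

Convert departure to UTC: 4:14 AM − 14:00 = 2:14 PM UTC on May 23.
Add 19 hours 44 minutes travel time → 9:58 AM UTC (May 24).
Suva is UTC+12:00, so local arrival = 9:58 AM + 12:00 = 9:58 PM on May 24.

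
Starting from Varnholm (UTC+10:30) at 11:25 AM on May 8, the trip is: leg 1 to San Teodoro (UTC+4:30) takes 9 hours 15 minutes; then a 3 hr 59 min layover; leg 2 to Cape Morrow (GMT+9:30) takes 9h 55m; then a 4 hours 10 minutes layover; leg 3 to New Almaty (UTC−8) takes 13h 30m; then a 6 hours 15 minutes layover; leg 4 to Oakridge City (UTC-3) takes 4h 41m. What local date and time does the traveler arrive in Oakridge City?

1:40 AM on May 10

Convert departure to UTC: 11:25 AM − 10:30 = 12:55 AM UTC on May 8.
Add 9 hours 15 minutes leg 1 → 10:10 AM UTC.
Add 3 hours and 59 minutes layover in San Teodoro → 2:09 PM UTC.
Add 9 hours 55 minutes leg 2 → 12:04 AM UTC (May 9).
Add 4 hours 10 minutes layover in Cape Morrow → 4:14 AM UTC.
Add 13 hours and 30 minutes leg 3 → 5:44 PM UTC.
Add 6 hours 15 minutes layover in New Almaty → 11:59 PM UTC.
Add 4 hours 41 minutes leg 4 → 4:40 AM UTC (May 10).
Oakridge City is UTC−3:00, so local arrival = 4:40 AM − 3:00 = 1:40 AM on May 10.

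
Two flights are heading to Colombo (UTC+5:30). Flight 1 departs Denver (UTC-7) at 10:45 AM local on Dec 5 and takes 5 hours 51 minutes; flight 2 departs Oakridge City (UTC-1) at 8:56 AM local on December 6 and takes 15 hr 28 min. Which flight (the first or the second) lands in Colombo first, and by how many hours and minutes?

Flight 1 in UTC: 10:45 AM + 7:00 = 5:45 PM on Dec 5.
+5 hours 51 minutes → arrive 11:36 PM UTC on Dec 5.
Flight 2 in UTC: 8:56 AM + 1:00 = 9:56 AM on Dec 6.
+15 hours 28 minutes → arrive 1:24 AM UTC on Dec 7.
Flight 1 lands earlier by 25 hours 48 minutes.

the first, by 25 hours 48 minutes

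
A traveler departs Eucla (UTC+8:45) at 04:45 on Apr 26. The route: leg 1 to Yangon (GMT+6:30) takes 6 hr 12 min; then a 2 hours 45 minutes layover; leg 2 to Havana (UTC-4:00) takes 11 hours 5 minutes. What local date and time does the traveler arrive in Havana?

Convert departure to UTC: 04:45 − 8:45 = 20:00 UTC on Apr 25.
Add 6 hours 12 minutes leg 1 → 02:12 UTC (Apr 26).
Add 2 hours and 45 minutes layover in Yangon → 04:57 UTC.
Add 11 hours and 5 minutes leg 2 → 16:02 UTC.
Havana is UTC−4:00, so local arrival = 16:02 − 4:00 = 12:02 on Apr 26.

12:02 on Apr 26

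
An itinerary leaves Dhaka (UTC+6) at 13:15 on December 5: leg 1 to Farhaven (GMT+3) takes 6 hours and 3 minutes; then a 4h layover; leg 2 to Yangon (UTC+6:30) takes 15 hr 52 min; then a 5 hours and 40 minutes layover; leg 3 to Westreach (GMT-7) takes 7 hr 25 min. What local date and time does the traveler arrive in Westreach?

Convert departure to UTC: 13:15 − 6:00 = 07:15 UTC on Dec 5.
Add 6 hours 3 minutes leg 1 → 13:18 UTC.
Add 4 hours layover in Farhaven → 17:18 UTC.
Add 15 hours and 52 minutes leg 2 → 09:10 UTC (Dec 6).
Add 5 hours and 40 minutes layover in Yangon → 14:50 UTC.
Add 7 hours and 25 minutes leg 3 → 22:15 UTC.
Westreach is UTC−7:00, so local arrival = 22:15 − 7:00 = 15:15 on Dec 6.

15:15 on December 6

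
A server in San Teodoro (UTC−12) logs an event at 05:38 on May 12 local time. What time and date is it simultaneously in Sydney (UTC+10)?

Sydney is 22:00 ahead of San Teodoro.
Shift by the zone difference: 05:38 + 22:00 = 03:38 on May 13 in Sydney.

03:38 on May 13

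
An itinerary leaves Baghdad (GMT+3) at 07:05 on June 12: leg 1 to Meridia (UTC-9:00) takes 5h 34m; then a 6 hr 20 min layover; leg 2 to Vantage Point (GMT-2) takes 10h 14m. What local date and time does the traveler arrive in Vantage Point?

Convert departure to UTC: 07:05 − 3:00 = 04:05 UTC on Jun 12.
Add 5 hours 34 minutes leg 1 → 09:39 UTC.
Add 6 hours 20 minutes layover in Meridia → 15:59 UTC.
Add 10 hours and 14 minutes leg 2 → 02:13 UTC (Jun 13).
Vantage Point is UTC−2:00, so local arrival = 02:13 − 2:00 = 00:13 on Jun 13.

00:13 on Jun 13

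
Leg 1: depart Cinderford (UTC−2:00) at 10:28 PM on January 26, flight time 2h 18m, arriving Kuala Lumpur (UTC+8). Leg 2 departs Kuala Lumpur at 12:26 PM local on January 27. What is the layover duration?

1 hour 40 minutes

Convert departure to UTC: 10:28 PM + 2:00 = 12:28 AM UTC on Jan 27.
Add 2 hours and 18 minutes flight time → 2:46 AM UTC.
Kuala Lumpur is UTC+8:00, so local arrival = 2:46 AM + 8:00 = 10:46 AM on Jan 27.
Layover = 12:26 PM − 10:46 AM = 1 hour 40 minutes.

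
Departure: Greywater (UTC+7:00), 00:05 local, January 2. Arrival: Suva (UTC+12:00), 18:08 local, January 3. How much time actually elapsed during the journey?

37 hours 3 minutes

Departure in UTC: 00:05 − 7:00 = 17:05 on Jan 1.
Arrival in UTC: 18:08 − 12:00 = 06:08 on Jan 3.
Elapsed = 06:08 − 17:05 (+2 days) = 37 hours 3 minutes.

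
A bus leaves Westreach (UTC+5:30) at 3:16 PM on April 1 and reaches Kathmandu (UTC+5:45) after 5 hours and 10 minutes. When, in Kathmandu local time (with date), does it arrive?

Convert departure to UTC: 3:16 PM − 5:30 = 9:46 AM UTC on Apr 1.
Add 5 hours and 10 minutes travel time → 2:56 PM UTC.
Kathmandu is UTC+5:45, so local arrival = 2:56 PM + 5:45 = 8:41 PM on Apr 1.

8:41 PM on Apr 1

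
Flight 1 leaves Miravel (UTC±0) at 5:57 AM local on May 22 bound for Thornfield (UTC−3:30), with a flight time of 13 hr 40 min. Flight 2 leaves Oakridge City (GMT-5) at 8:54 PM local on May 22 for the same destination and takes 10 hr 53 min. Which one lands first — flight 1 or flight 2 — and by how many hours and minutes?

the first, by 17 hours 10 minutes

Flight 1 departs at 5:57 AM UTC (May 22).
+13 hours 40 minutes → arrive 7:37 PM UTC on May 22.
Flight 2 in UTC: 8:54 PM + 5:00 = 1:54 AM on May 23.
+10 hours 53 minutes → arrive 12:47 PM UTC on May 23.
Flight 1 lands earlier by 17 hours 10 minutes.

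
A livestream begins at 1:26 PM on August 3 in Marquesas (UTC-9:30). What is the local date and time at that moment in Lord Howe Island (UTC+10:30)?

9:26 AM on August 4

In UTC: 1:26 PM + 9:30 = 10:56 PM on Aug 3.
Lord Howe Island is UTC+10:30: 10:56 PM + 10:30 = 9:26 AM on Aug 4.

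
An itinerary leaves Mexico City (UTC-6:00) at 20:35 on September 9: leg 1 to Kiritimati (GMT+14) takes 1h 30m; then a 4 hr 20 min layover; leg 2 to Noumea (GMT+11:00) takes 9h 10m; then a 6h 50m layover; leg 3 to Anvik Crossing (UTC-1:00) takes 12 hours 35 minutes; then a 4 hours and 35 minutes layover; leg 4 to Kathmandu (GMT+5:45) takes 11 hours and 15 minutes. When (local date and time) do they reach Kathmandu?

10:35 on Sep 12

Convert departure to UTC: 20:35 + 6:00 = 02:35 UTC on Sep 10.
Add 1 hour and 30 minutes leg 1 → 04:05 UTC.
Add 4 hours 20 minutes layover in Kiritimati → 08:25 UTC.
Add 9 hours 10 minutes leg 2 → 17:35 UTC.
Add 6 hours 50 minutes layover in Noumea → 00:25 UTC (Sep 11).
Add 12 hours and 35 minutes leg 3 → 13:00 UTC.
Add 4 hours and 35 minutes layover in Anvik Crossing → 17:35 UTC.
Add 11 hours 15 minutes leg 4 → 04:50 UTC (Sep 12).
Kathmandu is UTC+5:45, so local arrival = 04:50 + 5:45 = 10:35 on Sep 12.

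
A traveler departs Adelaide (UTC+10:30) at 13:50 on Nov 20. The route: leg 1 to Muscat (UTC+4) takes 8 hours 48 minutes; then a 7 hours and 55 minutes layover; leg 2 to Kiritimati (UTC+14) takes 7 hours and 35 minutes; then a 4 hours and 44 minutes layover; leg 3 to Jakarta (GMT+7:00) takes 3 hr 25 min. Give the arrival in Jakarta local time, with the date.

18:47 on November 21

Convert departure to UTC: 13:50 − 10:30 = 03:20 UTC on Nov 20.
Add 8 hours 48 minutes leg 1 → 12:08 UTC.
Add 7 hours and 55 minutes layover in Muscat → 20:03 UTC.
Add 7 hours 35 minutes leg 2 → 03:38 UTC (Nov 21).
Add 4 hours and 44 minutes layover in Kiritimati → 08:22 UTC.
Add 3 hours 25 minutes leg 3 → 11:47 UTC.
Jakarta is UTC+7:00, so local arrival = 11:47 + 7:00 = 18:47 on Nov 21.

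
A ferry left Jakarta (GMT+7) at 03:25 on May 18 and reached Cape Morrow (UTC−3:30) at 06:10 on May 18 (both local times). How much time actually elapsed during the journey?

13 hours 15 minutes

Departure in UTC: 03:25 − 7:00 = 20:25 on May 17.
Arrival in UTC: 06:10 + 3:30 = 09:40 on May 18.
Elapsed = 09:40 − 20:25 (+1 day) = 13 hours 15 minutes.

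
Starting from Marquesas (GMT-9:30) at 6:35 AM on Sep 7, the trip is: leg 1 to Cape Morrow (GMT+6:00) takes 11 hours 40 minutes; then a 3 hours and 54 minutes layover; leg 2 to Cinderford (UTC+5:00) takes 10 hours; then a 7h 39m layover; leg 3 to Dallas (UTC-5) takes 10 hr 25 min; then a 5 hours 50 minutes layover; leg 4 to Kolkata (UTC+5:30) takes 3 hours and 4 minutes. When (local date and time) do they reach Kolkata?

2:07 AM on September 10

Convert departure to UTC: 6:35 AM + 9:30 = 4:05 PM UTC on Sep 7.
Add 11 hours and 40 minutes leg 1 → 3:45 AM UTC (Sep 8).
Add 3 hours and 54 minutes layover in Cape Morrow → 7:39 AM UTC.
Add 10 hours leg 2 → 5:39 PM UTC.
Add 7 hours and 39 minutes layover in Cinderford → 1:18 AM UTC (Sep 9).
Add 10 hours 25 minutes leg 3 → 11:43 AM UTC.
Add 5 hours 50 minutes layover in Dallas → 5:33 PM UTC.
Add 3 hours 4 minutes leg 4 → 8:37 PM UTC.
Kolkata is UTC+5:30, so local arrival = 8:37 PM + 5:30 = 2:07 AM on Sep 10.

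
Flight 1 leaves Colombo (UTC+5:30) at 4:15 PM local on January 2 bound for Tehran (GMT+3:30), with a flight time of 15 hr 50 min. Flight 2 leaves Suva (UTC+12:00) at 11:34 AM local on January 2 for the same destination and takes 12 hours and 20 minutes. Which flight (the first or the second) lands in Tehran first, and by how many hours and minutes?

the second, by 14 hours 41 minutes

Flight 1 in UTC: 4:15 PM − 5:30 = 10:45 AM on Jan 2.
+15 hours and 50 minutes → arrive 2:35 AM UTC on Jan 3.
Flight 2 in UTC: 11:34 AM − 12:00 = 11:34 PM on Jan 1.
+12 hours 20 minutes → arrive 11:54 AM UTC on Jan 2.
Flight 2 lands earlier by 14 hours 41 minutes.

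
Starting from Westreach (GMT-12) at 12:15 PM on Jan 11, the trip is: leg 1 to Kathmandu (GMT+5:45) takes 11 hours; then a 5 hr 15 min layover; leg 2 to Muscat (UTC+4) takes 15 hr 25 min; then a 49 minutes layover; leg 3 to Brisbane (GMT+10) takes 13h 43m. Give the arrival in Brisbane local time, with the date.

8:27 AM on January 14

Convert departure to UTC: 12:15 PM + 12:00 = 12:15 AM UTC on Jan 12.
Add 11 hours leg 1 → 11:15 AM UTC.
Add 5 hours 15 minutes layover in Kathmandu → 4:30 PM UTC.
Add 15 hours 25 minutes leg 2 → 7:55 AM UTC (Jan 13).
Add 49 minutes layover in Muscat → 8:44 AM UTC.
Add 13 hours and 43 minutes leg 3 → 10:27 PM UTC.
Brisbane is UTC+10:00, so local arrival = 10:27 PM + 10:00 = 8:27 AM on Jan 14.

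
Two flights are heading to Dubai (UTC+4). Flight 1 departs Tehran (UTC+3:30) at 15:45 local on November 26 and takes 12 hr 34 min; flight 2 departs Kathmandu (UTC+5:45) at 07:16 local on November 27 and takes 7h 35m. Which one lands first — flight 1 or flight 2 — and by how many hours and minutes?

the first, by 8 hours 17 minutes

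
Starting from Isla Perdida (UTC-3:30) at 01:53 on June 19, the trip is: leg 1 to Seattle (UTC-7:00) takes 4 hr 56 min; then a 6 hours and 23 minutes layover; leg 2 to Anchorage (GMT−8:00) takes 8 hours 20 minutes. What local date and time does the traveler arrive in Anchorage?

Convert departure to UTC: 01:53 + 3:30 = 05:23 UTC on Jun 19.
Add 4 hours 56 minutes leg 1 → 10:19 UTC.
Add 6 hours 23 minutes layover in Seattle → 16:42 UTC.
Add 8 hours and 20 minutes leg 2 → 01:02 UTC (Jun 20).
Anchorage is UTC−8:00, so local arrival = 01:02 − 8:00 = 17:02 on Jun 19.

17:02 on Jun 19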